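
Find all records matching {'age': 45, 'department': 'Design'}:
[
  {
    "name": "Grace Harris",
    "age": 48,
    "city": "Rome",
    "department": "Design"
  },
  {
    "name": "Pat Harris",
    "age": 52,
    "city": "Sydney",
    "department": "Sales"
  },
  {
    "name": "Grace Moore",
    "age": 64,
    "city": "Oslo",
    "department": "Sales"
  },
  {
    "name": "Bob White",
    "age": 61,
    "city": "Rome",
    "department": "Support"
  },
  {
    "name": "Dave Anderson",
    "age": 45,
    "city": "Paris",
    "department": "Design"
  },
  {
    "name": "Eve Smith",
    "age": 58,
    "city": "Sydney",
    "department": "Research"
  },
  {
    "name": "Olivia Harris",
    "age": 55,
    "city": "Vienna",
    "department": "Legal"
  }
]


Search criteria: {'age': 45, 'department': 'Design'}

Checking 7 records:
  Grace Harris: {age: 48, department: Design}
  Pat Harris: {age: 52, department: Sales}
  Grace Moore: {age: 64, department: Sales}
  Bob White: {age: 61, department: Support}
  Dave Anderson: {age: 45, department: Design} <-- MATCH
  Eve Smith: {age: 58, department: Research}
  Olivia Harris: {age: 55, department: Legal}

Matches: ["Dave Anderson"]

["Dave Anderson"]


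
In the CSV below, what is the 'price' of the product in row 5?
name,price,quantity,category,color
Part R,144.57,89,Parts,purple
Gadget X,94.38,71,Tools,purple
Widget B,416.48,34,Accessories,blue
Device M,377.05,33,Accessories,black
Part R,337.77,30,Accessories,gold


Query: Row 5 ('Part R'), column 'price'
Value: 337.77

337.77


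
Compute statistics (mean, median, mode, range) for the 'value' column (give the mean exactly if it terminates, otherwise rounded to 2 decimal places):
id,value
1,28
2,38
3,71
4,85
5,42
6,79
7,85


Data: [28, 38, 71, 85, 42, 79, 85]
Count: 7
Sum: 428
Mean: 428/7 ≈ 61.14 (rounded to 2 decimal places)
Sorted: [28, 38, 42, 71, 79, 85, 85]
Median: 71.0
Mode: 85 (2 times)
Range: 85 - 28 = 57
Min: 28, Max: 85

mean≈61.14, median=71.0, mode=85, range=57


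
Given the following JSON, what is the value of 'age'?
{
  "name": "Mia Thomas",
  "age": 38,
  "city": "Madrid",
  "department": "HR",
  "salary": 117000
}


Looking up field 'age'
Value: 38

38


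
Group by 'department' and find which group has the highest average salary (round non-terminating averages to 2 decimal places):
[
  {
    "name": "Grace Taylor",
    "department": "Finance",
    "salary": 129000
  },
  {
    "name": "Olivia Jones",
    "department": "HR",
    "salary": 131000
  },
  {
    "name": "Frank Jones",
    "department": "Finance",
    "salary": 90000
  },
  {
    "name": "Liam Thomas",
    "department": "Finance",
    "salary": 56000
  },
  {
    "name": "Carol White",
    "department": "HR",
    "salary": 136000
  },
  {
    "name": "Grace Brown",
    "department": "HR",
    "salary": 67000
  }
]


Group by: department

Groups:
  Finance: 3 people, avg salary = 275000/3 ≈ $91666.67
  HR: 3 people, avg salary = 334000/3 ≈ $111333.33

Highest average salary: HR (≈$111333.33)

HR (≈$111333.33)


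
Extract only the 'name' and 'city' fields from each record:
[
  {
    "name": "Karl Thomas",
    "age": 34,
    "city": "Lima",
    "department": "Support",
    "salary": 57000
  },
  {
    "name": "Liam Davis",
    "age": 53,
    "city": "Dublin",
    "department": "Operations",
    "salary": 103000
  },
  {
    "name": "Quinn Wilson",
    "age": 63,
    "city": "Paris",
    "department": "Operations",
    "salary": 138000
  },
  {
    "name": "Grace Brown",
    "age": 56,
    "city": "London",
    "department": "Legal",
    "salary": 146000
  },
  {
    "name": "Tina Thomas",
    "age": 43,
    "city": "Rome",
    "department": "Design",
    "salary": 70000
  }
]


Original: 5 records with fields: name, age, city, department, salary
Keep: ['name', 'city']
Drop: ['age', 'department', 'salary']
Result: 5 records, 2 fields each

[
  {
    "name": "Karl Thomas",
    "city": "Lima"
  },
  {
    "name": "Liam Davis",
    "city": "Dublin"
  },
  {
    "name": "Quinn Wilson",
    "city": "Paris"
  },
  {
    "name": "Grace Brown",
    "city": "London"
  },
  {
    "name": "Tina Thomas",
    "city": "Rome"
  }
]


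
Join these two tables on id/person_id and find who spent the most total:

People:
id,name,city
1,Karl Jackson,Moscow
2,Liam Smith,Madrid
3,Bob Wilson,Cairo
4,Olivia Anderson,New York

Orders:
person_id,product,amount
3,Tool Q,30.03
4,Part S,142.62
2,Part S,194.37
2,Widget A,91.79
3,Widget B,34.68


Join on: people.id = orders.person_id

Joined rows:
  Bob Wilson (Cairo) bought Tool Q for $30.03
  Olivia Anderson (New York) bought Part S for $142.62
  Liam Smith (Madrid) bought Part S for $194.37
  Liam Smith (Madrid) bought Widget A for $91.79
  Bob Wilson (Cairo) bought Widget B for $34.68

Total per person:
  Liam Smith: $286.16
  Olivia Anderson: $142.62
  Bob Wilson: $64.71

Top spender: Liam Smith ($286.16)

Liam Smith ($286.16)


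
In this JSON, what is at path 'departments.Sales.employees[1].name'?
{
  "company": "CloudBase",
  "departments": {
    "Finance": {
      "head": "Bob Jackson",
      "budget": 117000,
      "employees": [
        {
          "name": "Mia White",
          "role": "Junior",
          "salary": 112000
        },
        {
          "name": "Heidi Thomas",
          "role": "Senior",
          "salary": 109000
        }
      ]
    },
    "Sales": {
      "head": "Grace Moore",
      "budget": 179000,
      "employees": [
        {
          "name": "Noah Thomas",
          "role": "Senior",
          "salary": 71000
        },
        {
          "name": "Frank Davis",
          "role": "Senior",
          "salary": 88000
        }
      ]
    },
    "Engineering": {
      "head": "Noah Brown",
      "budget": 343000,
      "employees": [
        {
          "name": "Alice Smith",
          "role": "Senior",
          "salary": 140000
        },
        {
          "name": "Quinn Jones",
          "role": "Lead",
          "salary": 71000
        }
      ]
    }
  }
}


Path: departments.Sales.employees[1].name

Navigate:
  -> departments
  -> Sales
  -> employees[1].name = 'Frank Davis'

Frank Davis


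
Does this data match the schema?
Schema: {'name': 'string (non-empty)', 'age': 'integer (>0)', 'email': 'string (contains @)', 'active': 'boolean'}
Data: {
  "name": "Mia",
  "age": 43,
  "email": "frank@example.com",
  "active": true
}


Validating each field against schema:
  name: OK (non-empty string)
  age: OK (positive integer)
  email: OK (string with @)
  active: OK (boolean)

Result: VALID

VALID


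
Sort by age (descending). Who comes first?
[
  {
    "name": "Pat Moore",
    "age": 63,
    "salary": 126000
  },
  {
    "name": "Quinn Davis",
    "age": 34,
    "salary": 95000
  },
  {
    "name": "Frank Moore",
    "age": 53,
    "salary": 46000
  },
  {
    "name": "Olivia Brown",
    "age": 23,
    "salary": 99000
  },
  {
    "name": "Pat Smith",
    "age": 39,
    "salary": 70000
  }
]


Sort by: age (descending)

Sorted order:
  1. Pat Moore (age = 63)
  2. Frank Moore (age = 53)
  3. Pat Smith (age = 39)
  4. Quinn Davis (age = 34)
  5. Olivia Brown (age = 23)

First: Pat Moore

Pat Moore


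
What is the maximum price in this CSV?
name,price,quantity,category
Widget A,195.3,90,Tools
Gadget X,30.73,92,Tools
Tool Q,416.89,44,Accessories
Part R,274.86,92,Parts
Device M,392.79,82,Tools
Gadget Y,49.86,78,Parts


Computing maximum price:
Values: [195.3, 30.73, 416.89, 274.86, 392.79, 49.86]
Max = 416.89

416.89


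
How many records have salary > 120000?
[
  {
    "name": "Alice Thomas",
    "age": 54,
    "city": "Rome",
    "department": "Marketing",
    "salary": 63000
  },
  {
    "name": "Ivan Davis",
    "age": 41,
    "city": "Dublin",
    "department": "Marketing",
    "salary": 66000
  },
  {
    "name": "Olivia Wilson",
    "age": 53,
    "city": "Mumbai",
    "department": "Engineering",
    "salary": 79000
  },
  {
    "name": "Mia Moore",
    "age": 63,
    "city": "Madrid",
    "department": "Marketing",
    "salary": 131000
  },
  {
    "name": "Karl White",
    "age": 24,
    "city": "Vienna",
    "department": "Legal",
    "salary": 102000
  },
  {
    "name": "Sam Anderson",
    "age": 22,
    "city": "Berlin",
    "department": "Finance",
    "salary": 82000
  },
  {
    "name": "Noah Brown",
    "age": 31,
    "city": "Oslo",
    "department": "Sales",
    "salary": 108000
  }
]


Data: 7 records
Condition: salary > 120000

Checking each record:
  Alice Thomas: 63000
  Ivan Davis: 66000
  Olivia Wilson: 79000
  Mia Moore: 131000 MATCH
  Karl White: 102000
  Sam Anderson: 82000
  Noah Brown: 108000

Count: 1

1


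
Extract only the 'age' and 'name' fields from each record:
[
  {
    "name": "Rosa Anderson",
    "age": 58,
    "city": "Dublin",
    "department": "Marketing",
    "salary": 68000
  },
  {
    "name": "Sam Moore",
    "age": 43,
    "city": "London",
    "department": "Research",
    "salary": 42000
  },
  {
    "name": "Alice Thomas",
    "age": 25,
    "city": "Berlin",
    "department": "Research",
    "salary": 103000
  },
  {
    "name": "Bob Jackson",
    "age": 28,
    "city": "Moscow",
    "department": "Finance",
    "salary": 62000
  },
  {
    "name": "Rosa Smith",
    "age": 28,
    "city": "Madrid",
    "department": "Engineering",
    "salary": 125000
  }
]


Original: 5 records with fields: name, age, city, department, salary
Keep: ['age', 'name']
Drop: ['city', 'department', 'salary']
Result: 5 records, 2 fields each

[
  {
    "age": 58,
    "name": "Rosa Anderson"
  },
  {
    "age": 43,
    "name": "Sam Moore"
  },
  {
    "age": 25,
    "name": "Alice Thomas"
  },
  {
    "age": 28,
    "name": "Bob Jackson"
  },
  {
    "age": 28,
    "name": "Rosa Smith"
  }
]


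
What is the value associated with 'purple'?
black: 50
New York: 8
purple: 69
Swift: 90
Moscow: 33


Looking up key 'purple'
Value: 69

69


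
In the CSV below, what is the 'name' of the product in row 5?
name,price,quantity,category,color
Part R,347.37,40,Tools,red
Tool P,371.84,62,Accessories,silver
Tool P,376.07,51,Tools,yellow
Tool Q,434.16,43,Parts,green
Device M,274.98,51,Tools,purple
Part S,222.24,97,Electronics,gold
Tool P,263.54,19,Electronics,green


Query: Row 5 ('Device M'), column 'name'
Value: Device M

Device M


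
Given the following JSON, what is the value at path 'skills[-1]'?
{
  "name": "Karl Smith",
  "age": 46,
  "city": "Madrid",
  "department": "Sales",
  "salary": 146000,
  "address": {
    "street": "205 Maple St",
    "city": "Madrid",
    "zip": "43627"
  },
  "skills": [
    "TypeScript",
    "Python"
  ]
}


Query: skills[-1]
Path: skills -> last element
Value: Python

Python


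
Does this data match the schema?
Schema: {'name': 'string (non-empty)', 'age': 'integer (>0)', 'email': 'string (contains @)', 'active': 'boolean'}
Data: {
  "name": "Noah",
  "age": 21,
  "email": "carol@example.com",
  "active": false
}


Validating each field against schema:
  name: OK (non-empty string)
  age: OK (positive integer)
  email: OK (string with @)
  active: OK (boolean)

Result: VALID

VALID


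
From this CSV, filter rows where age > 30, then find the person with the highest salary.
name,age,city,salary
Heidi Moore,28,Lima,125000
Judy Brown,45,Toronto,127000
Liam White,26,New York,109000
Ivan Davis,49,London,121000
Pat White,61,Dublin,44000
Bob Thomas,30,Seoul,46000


Filter: age > 30
Sort by: salary (descending)

Filtered records (3):
  Judy Brown, age 45, salary $127000
  Ivan Davis, age 49, salary $121000
  Pat White, age 61, salary $44000

Highest salary: Judy Brown ($127000)

Judy Brown


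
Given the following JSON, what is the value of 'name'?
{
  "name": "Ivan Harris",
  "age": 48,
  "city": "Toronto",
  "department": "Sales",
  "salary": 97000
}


Looking up field 'name'
Value: Ivan Harris

Ivan Harris


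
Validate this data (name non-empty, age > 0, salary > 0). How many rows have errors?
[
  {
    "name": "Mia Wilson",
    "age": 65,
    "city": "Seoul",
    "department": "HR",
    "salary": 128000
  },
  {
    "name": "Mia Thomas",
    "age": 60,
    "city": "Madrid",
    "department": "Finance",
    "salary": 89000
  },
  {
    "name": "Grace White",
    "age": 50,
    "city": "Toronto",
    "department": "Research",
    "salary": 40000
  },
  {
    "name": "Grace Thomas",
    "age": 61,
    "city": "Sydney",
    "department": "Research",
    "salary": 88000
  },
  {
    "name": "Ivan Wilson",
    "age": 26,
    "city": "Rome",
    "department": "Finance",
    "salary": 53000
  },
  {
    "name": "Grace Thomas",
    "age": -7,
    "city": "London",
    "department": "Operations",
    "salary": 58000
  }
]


Validating 6 records:
Rules: name non-empty, age > 0, salary > 0

  Row 1 (Mia Wilson): OK
  Row 2 (Mia Thomas): OK
  Row 3 (Grace White): OK
  Row 4 (Grace Thomas): OK
  Row 5 (Ivan Wilson): OK
  Row 6 (Grace Thomas): negative age: -7

Total errors: 1

1 errors


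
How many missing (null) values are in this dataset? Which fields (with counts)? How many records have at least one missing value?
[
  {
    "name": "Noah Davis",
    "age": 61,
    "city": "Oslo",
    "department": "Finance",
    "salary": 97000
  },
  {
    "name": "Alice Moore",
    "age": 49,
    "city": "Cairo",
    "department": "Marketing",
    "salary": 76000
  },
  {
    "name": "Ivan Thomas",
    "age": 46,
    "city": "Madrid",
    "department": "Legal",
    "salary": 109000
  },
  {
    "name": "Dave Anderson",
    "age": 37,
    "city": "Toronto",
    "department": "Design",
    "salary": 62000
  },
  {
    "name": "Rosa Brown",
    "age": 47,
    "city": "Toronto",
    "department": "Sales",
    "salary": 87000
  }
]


Checking for missing (null) values in 5 records:

  Noah Davis: complete
  Alice Moore: complete
  Ivan Thomas: complete
  Dave Anderson: complete
  Rosa Brown: complete

Per field:
  name: 0 missing
  age: 0 missing
  city: 0 missing
  department: 0 missing
  salary: 0 missing

Total missing values: 0
Records with any missing: 0

0 missing values (none); 0 incomplete records


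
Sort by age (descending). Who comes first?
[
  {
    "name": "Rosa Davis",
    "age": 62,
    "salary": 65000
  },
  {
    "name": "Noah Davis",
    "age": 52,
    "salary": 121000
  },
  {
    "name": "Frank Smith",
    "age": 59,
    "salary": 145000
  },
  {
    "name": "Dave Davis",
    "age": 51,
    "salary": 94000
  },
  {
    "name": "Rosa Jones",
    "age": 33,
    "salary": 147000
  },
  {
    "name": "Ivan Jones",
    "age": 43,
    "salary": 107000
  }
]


Sort by: age (descending)

Sorted order:
  1. Rosa Davis (age = 62)
  2. Frank Smith (age = 59)
  3. Noah Davis (age = 52)
  4. Dave Davis (age = 51)
  5. Ivan Jones (age = 43)
  6. Rosa Jones (age = 33)

First: Rosa Davis

Rosa Davis


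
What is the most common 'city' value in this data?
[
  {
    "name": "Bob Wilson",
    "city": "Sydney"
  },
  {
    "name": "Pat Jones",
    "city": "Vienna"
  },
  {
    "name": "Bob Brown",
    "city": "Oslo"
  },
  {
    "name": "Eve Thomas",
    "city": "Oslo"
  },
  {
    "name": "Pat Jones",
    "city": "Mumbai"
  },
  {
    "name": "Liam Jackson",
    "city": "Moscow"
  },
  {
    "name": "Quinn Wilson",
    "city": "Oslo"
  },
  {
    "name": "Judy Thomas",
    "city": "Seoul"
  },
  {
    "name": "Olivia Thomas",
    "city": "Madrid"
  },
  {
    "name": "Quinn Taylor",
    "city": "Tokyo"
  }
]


Counting 'city' values across 10 records:

  Oslo: 3 ###
  Sydney: 1 #
  Vienna: 1 #
  Mumbai: 1 #
  Moscow: 1 #
  Seoul: 1 #
  Madrid: 1 #
  Tokyo: 1 #

Most common: Oslo (3 times)

Oslo (3 times)


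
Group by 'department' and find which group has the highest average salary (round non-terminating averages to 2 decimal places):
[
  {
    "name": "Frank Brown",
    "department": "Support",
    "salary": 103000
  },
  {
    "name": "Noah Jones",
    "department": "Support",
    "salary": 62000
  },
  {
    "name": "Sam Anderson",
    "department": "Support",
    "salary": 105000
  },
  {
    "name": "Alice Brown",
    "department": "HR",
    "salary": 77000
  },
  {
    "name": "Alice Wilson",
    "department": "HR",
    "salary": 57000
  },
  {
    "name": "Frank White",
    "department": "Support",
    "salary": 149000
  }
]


Group by: department

Groups:
  HR: 2 people, avg salary = 134000/2 = $67000
  Support: 4 people, avg salary = 419000/4 = $104750

Highest average salary: Support ($104750)

Support ($104750)


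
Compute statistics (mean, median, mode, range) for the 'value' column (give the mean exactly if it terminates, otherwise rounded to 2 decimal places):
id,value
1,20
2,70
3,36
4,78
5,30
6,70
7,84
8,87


Data: [20, 70, 36, 78, 30, 70, 84, 87]
Count: 8
Sum: 475
Mean: 475/8 = 59.375
Sorted: [20, 30, 36, 70, 70, 78, 84, 87]
Median: 70.0
Mode: 70 (2 times)
Range: 87 - 20 = 67
Min: 20, Max: 87

mean=59.375, median=70.0, mode=70, range=67


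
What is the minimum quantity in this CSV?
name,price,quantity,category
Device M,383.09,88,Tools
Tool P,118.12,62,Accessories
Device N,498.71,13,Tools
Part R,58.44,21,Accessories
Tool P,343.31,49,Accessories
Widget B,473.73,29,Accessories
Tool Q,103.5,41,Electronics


Computing minimum quantity:
Values: [88, 62, 13, 21, 49, 29, 41]
Min = 13

13


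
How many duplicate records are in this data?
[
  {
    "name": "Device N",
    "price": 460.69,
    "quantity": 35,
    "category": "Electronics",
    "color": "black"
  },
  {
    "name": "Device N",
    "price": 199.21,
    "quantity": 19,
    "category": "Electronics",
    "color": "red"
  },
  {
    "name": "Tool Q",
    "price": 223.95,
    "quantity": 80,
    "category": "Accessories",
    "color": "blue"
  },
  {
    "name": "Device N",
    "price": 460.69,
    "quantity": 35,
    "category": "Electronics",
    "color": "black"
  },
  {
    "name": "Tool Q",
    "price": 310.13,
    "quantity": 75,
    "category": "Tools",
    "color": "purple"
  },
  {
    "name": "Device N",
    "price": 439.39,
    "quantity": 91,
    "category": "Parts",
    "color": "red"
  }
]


Checking 6 records for duplicates:

  Row 1: Device N ($460.69, qty 35)
  Row 2: Device N ($199.21, qty 19)
  Row 3: Tool Q ($223.95, qty 80)
  Row 4: Device N ($460.69, qty 35) <-- DUPLICATE
  Row 5: Tool Q ($310.13, qty 75)
  Row 6: Device N ($439.39, qty 91)

Duplicates found: 1
Unique records: 5

1 duplicates, 5 unique


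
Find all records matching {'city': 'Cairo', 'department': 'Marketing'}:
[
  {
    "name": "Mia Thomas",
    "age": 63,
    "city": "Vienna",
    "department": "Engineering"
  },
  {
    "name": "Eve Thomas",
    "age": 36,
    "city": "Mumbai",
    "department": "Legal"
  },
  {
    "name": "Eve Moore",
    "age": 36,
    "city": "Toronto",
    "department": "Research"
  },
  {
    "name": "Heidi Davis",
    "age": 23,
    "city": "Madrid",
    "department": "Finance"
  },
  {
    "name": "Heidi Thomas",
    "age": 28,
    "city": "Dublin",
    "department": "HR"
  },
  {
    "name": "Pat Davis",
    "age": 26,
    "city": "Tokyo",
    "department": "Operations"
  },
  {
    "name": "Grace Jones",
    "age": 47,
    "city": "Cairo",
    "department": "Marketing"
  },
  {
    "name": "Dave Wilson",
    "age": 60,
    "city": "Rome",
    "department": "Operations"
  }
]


Search criteria: {'city': 'Cairo', 'department': 'Marketing'}

Checking 8 records:
  Mia Thomas: {city: Vienna, department: Engineering}
  Eve Thomas: {city: Mumbai, department: Legal}
  Eve Moore: {city: Toronto, department: Research}
  Heidi Davis: {city: Madrid, department: Finance}
  Heidi Thomas: {city: Dublin, department: HR}
  Pat Davis: {city: Tokyo, department: Operations}
  Grace Jones: {city: Cairo, department: Marketing} <-- MATCH
  Dave Wilson: {city: Rome, department: Operations}

Matches: ["Grace Jones"]

["Grace Jones"]


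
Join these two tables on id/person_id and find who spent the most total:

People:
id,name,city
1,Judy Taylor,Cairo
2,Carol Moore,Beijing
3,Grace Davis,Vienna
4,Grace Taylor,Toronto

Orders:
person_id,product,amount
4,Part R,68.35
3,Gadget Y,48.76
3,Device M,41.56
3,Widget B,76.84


Join on: people.id = orders.person_id

Joined rows:
  Grace Taylor (Toronto) bought Part R for $68.35
  Grace Davis (Vienna) bought Gadget Y for $48.76
  Grace Davis (Vienna) bought Device M for $41.56
  Grace Davis (Vienna) bought Widget B for $76.84

Total per person:
  Grace Davis: $167.16
  Grace Taylor: $68.35

Top spender: Grace Davis ($167.16)

Grace Davis ($167.16)


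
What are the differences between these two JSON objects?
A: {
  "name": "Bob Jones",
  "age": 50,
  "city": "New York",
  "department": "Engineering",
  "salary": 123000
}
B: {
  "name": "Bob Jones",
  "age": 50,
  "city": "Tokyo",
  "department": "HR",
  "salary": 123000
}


Comparing each field (in key order):
  name: same
  age: same
  city: DIFFERENT
  department: DIFFERENT
  salary: same
Differences:
  city: New York -> Tokyo
  department: Engineering -> HR

2 field(s) changed

2 changes: city, department


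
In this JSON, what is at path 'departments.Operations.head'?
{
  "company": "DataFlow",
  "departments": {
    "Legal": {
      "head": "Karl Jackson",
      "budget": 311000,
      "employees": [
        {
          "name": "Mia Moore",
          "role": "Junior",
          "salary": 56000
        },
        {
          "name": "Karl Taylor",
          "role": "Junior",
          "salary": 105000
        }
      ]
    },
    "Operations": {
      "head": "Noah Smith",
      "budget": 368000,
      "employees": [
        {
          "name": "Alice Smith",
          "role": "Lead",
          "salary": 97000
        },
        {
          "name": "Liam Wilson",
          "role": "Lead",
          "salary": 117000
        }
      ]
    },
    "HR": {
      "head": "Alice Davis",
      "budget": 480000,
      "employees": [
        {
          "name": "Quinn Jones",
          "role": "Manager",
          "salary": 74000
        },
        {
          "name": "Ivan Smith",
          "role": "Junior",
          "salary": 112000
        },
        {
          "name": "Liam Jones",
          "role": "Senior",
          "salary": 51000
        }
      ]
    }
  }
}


Path: departments.Operations.head

Navigate:
  -> departments
  -> Operations
  -> head = 'Noah Smith'

Noah Smith


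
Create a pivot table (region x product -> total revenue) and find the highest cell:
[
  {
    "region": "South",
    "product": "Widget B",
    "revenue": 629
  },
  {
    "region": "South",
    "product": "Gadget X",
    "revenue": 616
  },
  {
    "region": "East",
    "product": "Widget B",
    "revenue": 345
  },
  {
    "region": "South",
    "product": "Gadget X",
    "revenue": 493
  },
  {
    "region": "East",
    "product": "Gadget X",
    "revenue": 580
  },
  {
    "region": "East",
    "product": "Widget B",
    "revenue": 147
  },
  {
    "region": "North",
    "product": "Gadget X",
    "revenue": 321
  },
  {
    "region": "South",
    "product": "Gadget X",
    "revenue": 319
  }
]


Pivot: region (rows) x product (columns) -> total revenue

     Gadget X      Widget B    
East           580           492  
North          321             0  
South         1428           629  

Highest: South / Gadget X = $1428

South / Gadget X = $1428


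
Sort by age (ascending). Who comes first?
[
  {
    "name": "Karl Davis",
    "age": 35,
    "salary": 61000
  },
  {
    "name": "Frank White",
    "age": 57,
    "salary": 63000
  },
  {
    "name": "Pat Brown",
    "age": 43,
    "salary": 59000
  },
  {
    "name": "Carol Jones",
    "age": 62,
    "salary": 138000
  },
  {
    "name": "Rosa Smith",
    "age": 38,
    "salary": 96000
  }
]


Sort by: age (ascending)

Sorted order:
  1. Karl Davis (age = 35)
  2. Rosa Smith (age = 38)
  3. Pat Brown (age = 43)
  4. Frank White (age = 57)
  5. Carol Jones (age = 62)

First: Karl Davis

Karl Davis


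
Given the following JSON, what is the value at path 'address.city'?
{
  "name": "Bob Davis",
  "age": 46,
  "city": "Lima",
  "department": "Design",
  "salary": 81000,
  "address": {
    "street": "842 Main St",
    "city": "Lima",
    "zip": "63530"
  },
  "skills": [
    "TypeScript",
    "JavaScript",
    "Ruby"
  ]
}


Query: address.city
Path: address -> city
Value: Lima

Lima


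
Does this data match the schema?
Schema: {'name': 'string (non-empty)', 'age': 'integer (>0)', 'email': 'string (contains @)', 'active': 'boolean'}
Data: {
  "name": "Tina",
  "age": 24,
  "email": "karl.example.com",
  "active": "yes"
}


Validating each field against schema:
  name: OK (non-empty string)
  age: OK (positive integer)
  email: FAIL ("karl.example.com" does not contain @)
  active: FAIL ("yes" is not a boolean)

Result: INVALID (2 errors: email, active)

INVALID (2 errors: email, active)


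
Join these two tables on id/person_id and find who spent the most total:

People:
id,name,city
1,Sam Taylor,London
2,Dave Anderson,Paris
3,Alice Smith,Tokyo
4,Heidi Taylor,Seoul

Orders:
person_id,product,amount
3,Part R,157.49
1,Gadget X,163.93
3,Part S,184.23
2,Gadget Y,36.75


Join on: people.id = orders.person_id

Joined rows:
  Alice Smith (Tokyo) bought Part R for $157.49
  Sam Taylor (London) bought Gadget X for $163.93
  Alice Smith (Tokyo) bought Part S for $184.23
  Dave Anderson (Paris) bought Gadget Y for $36.75

Total per person:
  Alice Smith: $341.72
  Sam Taylor: $163.93
  Dave Anderson: $36.75

Top spender: Alice Smith ($341.72)

Alice Smith ($341.72)


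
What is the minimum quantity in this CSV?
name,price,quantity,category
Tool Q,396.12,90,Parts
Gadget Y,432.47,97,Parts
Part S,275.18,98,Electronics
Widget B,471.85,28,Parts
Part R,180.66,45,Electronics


Computing minimum quantity:
Values: [90, 97, 98, 28, 45]
Min = 28

28


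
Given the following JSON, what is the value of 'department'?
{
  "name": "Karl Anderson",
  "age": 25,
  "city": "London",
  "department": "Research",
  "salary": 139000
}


Looking up field 'department'
Value: Research

Research


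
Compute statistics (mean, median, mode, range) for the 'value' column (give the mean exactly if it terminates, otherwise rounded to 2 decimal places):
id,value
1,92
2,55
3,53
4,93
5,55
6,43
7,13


Data: [92, 55, 53, 93, 55, 43, 13]
Count: 7
Sum: 404
Mean: 404/7 ≈ 57.71 (rounded to 2 decimal places)
Sorted: [13, 43, 53, 55, 55, 92, 93]
Median: 55.0
Mode: 55 (2 times)
Range: 93 - 13 = 80
Min: 13, Max: 93

mean≈57.71, median=55.0, mode=55, range=80


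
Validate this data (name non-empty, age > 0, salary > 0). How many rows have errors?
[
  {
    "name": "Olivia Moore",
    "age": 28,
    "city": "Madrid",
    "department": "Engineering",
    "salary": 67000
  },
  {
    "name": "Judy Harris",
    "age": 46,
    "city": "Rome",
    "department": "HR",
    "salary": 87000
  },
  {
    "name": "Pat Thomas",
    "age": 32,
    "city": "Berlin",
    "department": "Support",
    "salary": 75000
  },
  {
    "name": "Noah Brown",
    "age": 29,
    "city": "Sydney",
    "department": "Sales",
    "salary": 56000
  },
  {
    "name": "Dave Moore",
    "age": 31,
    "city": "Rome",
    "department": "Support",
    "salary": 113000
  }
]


Validating 5 records:
Rules: name non-empty, age > 0, salary > 0

  Row 1 (Olivia Moore): OK
  Row 2 (Judy Harris): OK
  Row 3 (Pat Thomas): OK
  Row 4 (Noah Brown): OK
  Row 5 (Dave Moore): OK

Total errors: 0

0 errors


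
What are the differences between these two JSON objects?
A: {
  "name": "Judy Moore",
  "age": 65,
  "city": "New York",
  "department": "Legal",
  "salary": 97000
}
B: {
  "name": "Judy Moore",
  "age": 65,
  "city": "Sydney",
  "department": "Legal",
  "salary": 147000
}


Comparing each field (in key order):
  name: same
  age: same
  city: DIFFERENT
  department: same
  salary: DIFFERENT
Differences:
  city: New York -> Sydney
  salary: 97000 -> 147000

2 field(s) changed

2 changes: city, salary


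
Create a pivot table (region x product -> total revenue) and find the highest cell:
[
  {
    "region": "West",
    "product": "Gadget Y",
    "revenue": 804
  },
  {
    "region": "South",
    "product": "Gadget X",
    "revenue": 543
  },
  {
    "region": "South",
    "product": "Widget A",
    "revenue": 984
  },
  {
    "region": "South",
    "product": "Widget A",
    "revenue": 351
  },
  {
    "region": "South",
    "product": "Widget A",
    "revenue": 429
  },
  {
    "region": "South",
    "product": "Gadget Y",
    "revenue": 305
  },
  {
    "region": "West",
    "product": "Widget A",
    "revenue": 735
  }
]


Pivot: region (rows) x product (columns) -> total revenue

     Gadget X      Gadget Y      Widget A    
South          543           305          1764  
West             0           804           735  

Highest: South / Widget A = $1764

South / Widget A = $1764


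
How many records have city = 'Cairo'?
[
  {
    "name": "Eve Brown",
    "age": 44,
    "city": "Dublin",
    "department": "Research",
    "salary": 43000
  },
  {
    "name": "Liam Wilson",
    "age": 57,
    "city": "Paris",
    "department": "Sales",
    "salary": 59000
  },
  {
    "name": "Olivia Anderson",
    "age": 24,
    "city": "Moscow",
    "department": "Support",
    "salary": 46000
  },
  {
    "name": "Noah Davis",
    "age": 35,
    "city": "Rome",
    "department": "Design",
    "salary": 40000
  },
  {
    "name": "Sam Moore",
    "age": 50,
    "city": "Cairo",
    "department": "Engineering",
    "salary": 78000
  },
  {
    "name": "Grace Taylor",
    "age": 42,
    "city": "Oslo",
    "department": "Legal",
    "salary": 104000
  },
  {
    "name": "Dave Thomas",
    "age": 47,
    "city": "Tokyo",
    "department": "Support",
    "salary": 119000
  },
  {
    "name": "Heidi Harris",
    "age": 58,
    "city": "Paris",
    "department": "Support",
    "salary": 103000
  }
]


Data: 8 records
Condition: city = 'Cairo'

Checking each record:
  Eve Brown: Dublin
  Liam Wilson: Paris
  Olivia Anderson: Moscow
  Noah Davis: Rome
  Sam Moore: Cairo MATCH
  Grace Taylor: Oslo
  Dave Thomas: Tokyo
  Heidi Harris: Paris

Count: 1

1


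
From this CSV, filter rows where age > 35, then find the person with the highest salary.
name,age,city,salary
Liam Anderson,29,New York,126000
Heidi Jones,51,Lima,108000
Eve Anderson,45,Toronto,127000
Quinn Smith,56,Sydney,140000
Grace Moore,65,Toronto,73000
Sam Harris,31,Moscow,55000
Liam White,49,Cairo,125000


Filter: age > 35
Sort by: salary (descending)

Filtered records (5):
  Quinn Smith, age 56, salary $140000
  Eve Anderson, age 45, salary $127000
  Liam White, age 49, salary $125000
  Heidi Jones, age 51, salary $108000
  Grace Moore, age 65, salary $73000

Highest salary: Quinn Smith ($140000)

Quinn Smith


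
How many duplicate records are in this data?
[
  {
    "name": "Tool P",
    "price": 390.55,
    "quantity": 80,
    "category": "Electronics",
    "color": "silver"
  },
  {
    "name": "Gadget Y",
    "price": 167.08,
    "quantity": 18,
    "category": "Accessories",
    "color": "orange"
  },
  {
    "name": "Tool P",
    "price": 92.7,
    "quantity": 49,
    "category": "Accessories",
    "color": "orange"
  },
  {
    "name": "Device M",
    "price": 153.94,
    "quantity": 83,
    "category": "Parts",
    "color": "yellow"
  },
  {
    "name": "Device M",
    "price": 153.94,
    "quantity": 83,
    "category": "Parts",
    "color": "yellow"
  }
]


Checking 5 records for duplicates:

  Row 1: Tool P ($390.55, qty 80)
  Row 2: Gadget Y ($167.08, qty 18)
  Row 3: Tool P ($92.7, qty 49)
  Row 4: Device M ($153.94, qty 83)
  Row 5: Device M ($153.94, qty 83) <-- DUPLICATE

Duplicates found: 1
Unique records: 4

1 duplicates, 4 unique


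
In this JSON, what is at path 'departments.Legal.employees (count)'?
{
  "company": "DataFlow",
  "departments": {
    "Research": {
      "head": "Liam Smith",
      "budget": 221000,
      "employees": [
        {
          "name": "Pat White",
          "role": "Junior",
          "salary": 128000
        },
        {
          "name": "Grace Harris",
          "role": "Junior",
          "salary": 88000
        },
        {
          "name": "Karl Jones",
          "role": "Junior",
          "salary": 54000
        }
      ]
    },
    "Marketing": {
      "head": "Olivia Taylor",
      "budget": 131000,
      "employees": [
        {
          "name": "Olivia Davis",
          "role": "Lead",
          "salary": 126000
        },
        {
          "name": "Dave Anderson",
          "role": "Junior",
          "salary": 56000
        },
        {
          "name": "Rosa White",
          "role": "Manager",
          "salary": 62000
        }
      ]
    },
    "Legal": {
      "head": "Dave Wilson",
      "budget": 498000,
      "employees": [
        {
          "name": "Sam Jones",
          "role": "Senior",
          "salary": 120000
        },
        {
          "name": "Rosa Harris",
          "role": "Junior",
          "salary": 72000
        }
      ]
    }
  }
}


Path: departments.Legal.employees (count)

Navigate:
  -> departments
  -> Legal
  -> employees (array, length 2)

2


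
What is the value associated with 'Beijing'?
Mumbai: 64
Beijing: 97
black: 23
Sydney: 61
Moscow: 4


Looking up key 'Beijing'
Value: 97

97


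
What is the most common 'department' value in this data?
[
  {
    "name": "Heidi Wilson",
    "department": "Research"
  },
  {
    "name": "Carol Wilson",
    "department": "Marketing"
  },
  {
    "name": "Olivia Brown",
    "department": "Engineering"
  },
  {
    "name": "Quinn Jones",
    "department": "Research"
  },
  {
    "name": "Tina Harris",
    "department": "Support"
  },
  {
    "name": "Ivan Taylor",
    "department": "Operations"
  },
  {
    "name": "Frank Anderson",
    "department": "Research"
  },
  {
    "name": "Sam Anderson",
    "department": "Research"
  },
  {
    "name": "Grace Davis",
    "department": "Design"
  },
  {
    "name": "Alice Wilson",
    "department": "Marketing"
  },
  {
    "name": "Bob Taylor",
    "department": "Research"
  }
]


Counting 'department' values across 11 records:

  Research: 5 #####
  Marketing: 2 ##
  Engineering: 1 #
  Support: 1 #
  Operations: 1 #
  Design: 1 #

Most common: Research (5 times)

Research (5 times)


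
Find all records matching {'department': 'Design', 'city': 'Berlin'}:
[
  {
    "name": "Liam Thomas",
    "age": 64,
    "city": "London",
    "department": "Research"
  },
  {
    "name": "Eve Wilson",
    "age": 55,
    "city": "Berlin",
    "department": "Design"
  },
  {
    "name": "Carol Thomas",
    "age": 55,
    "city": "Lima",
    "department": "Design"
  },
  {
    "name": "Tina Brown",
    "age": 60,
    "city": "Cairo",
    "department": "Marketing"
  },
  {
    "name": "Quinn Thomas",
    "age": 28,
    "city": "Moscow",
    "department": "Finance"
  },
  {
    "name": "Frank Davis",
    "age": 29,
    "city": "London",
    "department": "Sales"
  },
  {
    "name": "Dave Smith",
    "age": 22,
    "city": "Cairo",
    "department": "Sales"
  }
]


Search criteria: {'department': 'Design', 'city': 'Berlin'}

Checking 7 records:
  Liam Thomas: {department: Research, city: London}
  Eve Wilson: {department: Design, city: Berlin} <-- MATCH
  Carol Thomas: {department: Design, city: Lima}
  Tina Brown: {department: Marketing, city: Cairo}
  Quinn Thomas: {department: Finance, city: Moscow}
  Frank Davis: {department: Sales, city: London}
  Dave Smith: {department: Sales, city: Cairo}

Matches: ["Eve Wilson"]

["Eve Wilson"]


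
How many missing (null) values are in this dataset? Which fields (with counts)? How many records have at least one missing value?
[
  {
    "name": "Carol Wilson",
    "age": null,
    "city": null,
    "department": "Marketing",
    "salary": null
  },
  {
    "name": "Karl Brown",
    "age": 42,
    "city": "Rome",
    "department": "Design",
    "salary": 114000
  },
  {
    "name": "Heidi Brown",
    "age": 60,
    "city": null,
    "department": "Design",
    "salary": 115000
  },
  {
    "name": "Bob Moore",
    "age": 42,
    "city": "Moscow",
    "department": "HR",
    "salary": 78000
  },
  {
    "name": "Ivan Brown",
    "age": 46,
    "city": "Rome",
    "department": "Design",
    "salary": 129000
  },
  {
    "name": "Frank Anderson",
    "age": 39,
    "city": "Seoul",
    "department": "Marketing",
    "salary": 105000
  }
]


Checking for missing (null) values in 6 records:

  Carol Wilson: age, city, salary
  Karl Brown: complete
  Heidi Brown: city
  Bob Moore: complete
  Ivan Brown: complete
  Frank Anderson: complete

Per field:
  name: 0 missing
  age: 1 missing
  city: 2 missing
  department: 0 missing
  salary: 1 missing

Total missing values: 4
Records with any missing: 2

4 missing values (age: 1, city: 2, salary: 1); 2 incomplete records


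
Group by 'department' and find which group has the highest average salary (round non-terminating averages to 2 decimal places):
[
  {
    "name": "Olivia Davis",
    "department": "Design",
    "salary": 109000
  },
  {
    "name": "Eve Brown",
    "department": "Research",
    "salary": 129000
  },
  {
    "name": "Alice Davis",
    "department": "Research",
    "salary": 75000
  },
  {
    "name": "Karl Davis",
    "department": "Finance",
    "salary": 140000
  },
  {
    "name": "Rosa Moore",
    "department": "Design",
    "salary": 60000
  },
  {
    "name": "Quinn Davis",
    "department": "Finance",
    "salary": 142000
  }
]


Group by: department

Groups:
  Design: 2 people, avg salary = 169000/2 = $84500
  Finance: 2 people, avg salary = 282000/2 = $141000
  Research: 2 people, avg salary = 204000/2 = $102000

Highest average salary: Finance ($141000)

Finance ($141000)


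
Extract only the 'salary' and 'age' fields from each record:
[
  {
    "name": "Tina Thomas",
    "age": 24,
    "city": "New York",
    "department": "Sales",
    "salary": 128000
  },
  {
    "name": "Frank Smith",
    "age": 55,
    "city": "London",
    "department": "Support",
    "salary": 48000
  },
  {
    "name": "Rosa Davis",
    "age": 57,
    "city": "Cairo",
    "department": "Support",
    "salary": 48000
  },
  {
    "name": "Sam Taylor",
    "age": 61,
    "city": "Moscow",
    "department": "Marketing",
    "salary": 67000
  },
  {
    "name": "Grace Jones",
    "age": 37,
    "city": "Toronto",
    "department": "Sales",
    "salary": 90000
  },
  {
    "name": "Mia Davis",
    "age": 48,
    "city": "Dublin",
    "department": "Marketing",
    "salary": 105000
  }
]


Original: 6 records with fields: name, age, city, department, salary
Keep: ['salary', 'age']
Drop: ['name', 'city', 'department']
Result: 6 records, 2 fields each

[
  {
    "salary": 128000,
    "age": 24
  },
  {
    "salary": 48000,
    "age": 55
  },
  {
    "salary": 48000,
    "age": 57
  },
  {
    "salary": 67000,
    "age": 61
  },
  {
    "salary": 90000,
    "age": 37
  },
  {
    "salary": 105000,
    "age": 48
  }
]


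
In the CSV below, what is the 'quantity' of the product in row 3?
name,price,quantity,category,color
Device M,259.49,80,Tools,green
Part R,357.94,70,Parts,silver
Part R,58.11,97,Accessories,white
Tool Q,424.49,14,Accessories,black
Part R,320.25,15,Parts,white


Query: Row 3 ('Part R'), column 'quantity'
Value: 97

97


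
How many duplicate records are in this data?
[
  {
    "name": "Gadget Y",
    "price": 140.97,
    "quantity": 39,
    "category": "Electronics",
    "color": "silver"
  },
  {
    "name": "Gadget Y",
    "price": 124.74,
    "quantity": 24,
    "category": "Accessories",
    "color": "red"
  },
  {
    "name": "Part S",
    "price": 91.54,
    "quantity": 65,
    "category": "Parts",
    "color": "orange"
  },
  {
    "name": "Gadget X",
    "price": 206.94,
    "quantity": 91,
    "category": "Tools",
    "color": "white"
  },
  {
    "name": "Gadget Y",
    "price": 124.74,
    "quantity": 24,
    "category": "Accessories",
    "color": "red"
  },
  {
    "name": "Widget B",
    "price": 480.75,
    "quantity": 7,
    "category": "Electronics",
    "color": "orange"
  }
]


Checking 6 records for duplicates:

  Row 1: Gadget Y ($140.97, qty 39)
  Row 2: Gadget Y ($124.74, qty 24)
  Row 3: Part S ($91.54, qty 65)
  Row 4: Gadget X ($206.94, qty 91)
  Row 5: Gadget Y ($124.74, qty 24) <-- DUPLICATE
  Row 6: Widget B ($480.75, qty 7)

Duplicates found: 1
Unique records: 5

1 duplicates, 5 unique


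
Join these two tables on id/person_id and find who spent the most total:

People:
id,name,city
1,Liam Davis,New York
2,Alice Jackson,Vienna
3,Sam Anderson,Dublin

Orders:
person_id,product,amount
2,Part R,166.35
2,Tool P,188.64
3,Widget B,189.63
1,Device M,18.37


Join on: people.id = orders.person_id

Joined rows:
  Alice Jackson (Vienna) bought Part R for $166.35
  Alice Jackson (Vienna) bought Tool P for $188.64
  Sam Anderson (Dublin) bought Widget B for $189.63
  Liam Davis (New York) bought Device M for $18.37

Total per person:
  Alice Jackson: $354.99
  Sam Anderson: $189.63
  Liam Davis: $18.37

Top spender: Alice Jackson ($354.99)

Alice Jackson ($354.99)
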